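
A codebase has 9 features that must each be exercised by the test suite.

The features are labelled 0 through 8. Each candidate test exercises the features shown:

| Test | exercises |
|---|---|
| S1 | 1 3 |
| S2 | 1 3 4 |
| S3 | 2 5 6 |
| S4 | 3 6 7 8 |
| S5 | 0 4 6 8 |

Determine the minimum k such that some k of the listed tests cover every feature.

Take {S1, S3, S4, S5}. Their union is {0, 1, 2, 3, 4, 5, 6, 7, 8}, which is all 9 features.
Only S5 contains 0, so S5 is forced; the remaining 5 features need at least 3 more tests (each remaining test adds at most 2) — so at least 4 tests are needed, and 4 is optimal.

4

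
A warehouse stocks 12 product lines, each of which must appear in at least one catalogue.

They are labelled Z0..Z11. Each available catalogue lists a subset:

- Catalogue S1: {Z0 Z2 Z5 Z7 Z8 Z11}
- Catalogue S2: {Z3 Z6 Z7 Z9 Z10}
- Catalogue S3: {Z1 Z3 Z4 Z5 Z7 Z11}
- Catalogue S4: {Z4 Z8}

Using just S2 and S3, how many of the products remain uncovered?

Union of S2, S3 = {Z1, Z3, Z4, Z5, Z6, Z7, Z9, Z10, Z11}.
Not covered: Z0, Z2, Z8 — 3 products.

3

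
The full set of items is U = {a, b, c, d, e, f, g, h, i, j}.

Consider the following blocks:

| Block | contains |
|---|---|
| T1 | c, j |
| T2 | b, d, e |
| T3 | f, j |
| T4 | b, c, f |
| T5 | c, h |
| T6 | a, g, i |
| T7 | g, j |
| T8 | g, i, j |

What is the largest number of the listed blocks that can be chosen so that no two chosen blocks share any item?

4

T2, T3, T5, T6 are pairwise disjoint (T2={b,d,e}; T3={f,j}; T5={c,h}; T6={a,g,i}).
Every remaining block overlaps one of these, and no 5 of the listed blocks are pairwise disjoint, so 4 is the maximum.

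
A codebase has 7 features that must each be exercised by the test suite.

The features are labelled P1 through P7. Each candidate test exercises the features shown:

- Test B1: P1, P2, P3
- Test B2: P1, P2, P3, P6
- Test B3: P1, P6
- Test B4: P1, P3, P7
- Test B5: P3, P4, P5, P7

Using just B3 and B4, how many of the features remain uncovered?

Union of B3, B4 = {P1, P3, P6, P7}.
Not covered: P2, P4, P5 — 3 features.

3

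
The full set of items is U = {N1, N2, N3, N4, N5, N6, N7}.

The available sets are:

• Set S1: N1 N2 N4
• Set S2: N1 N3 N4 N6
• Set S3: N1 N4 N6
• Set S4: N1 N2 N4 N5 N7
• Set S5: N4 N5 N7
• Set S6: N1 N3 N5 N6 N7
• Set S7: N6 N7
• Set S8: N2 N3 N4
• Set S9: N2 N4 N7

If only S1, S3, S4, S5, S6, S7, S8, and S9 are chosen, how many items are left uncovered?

Union of S1, S3, S4, S5, S6, S7, S8, S9 = {N1, N2, N3, N4, N5, N6, N7} — that's every item, so 0 are uncovered.

0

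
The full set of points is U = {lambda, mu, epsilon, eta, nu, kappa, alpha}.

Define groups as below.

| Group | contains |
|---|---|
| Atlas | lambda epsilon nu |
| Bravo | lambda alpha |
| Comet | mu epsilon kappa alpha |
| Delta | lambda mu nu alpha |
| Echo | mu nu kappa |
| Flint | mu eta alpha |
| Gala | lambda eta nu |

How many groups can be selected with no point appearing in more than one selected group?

Atlas, Flint are pairwise disjoint (Atlas={lambda,epsilon,nu}; Flint={mu,eta,alpha}).
Every remaining group overlaps one of these, and no 3 of the listed groups are pairwise disjoint, so 2 is the maximum.

2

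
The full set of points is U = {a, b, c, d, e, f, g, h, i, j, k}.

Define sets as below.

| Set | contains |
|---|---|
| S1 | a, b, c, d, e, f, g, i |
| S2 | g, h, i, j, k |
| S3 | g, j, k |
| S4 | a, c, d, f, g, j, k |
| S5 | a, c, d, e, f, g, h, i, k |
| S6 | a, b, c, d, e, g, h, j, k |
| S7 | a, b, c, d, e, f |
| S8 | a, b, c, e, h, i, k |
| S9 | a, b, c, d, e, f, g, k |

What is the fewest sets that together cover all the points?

2

S5 and S6 cover everything between them: the union {a, b, c, d, e, f, g, h, i, j, k} is all of U.
No single set has all 11 points (the largest, S5, has 9), so 2 is optimal.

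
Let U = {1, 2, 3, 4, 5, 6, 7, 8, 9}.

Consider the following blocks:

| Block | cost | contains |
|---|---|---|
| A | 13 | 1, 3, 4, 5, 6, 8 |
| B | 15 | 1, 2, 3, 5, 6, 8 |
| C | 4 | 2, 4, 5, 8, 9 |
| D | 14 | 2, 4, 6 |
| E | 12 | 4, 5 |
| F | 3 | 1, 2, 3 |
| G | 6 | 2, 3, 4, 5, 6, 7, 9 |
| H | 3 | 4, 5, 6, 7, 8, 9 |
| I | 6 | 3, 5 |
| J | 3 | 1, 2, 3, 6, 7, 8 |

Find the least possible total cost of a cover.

6

H, J together cover every point (H ∪ J = {1, 2, 3, 4, 5, 6, 7, 8, 9}); total cost 3 + 3 = 6.
No covering selection has total cost below 6.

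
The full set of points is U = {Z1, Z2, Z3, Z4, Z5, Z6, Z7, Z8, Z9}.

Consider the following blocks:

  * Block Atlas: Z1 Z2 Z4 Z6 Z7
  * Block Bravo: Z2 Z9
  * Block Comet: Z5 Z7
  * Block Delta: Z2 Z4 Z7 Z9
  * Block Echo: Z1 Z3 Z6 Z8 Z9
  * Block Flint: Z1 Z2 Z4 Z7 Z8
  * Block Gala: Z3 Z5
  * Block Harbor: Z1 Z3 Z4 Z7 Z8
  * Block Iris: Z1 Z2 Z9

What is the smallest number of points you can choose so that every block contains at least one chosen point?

The 3 points {Z3, Z7, Z9} hit every block.
No choice of 2 points meets every block, so 3 is the minimum.

3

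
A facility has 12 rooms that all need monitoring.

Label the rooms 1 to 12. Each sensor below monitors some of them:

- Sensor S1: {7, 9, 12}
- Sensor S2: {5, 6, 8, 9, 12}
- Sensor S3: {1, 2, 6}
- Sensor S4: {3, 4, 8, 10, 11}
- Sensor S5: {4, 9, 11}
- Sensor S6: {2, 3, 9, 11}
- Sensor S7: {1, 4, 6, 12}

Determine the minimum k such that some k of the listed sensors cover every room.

4

S1 and S2 and S3 and S4 together: S1 ∪ S2 ∪ S3 ∪ S4 = {1, 2, 3, 4, 5, 6, 7, 8, 9, 10, 11, 12} — every room is covered.
No 3 of the 7 sensors cover everything (all 35 combinations miss at least one room), so 4 is optimal.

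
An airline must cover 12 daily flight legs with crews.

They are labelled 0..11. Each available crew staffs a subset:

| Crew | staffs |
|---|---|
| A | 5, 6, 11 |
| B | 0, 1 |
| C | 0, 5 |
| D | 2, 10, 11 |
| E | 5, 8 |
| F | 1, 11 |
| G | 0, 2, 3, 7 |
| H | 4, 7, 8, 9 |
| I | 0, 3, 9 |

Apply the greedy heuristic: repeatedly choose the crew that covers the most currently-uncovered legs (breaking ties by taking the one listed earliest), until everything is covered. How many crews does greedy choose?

Greedy: pick G (covers 4 new) → pick A (covers 3 new) → pick H (covers 3 new) → pick B (covers 1 new) → pick D (covers 1 new). Total picks: 5.

5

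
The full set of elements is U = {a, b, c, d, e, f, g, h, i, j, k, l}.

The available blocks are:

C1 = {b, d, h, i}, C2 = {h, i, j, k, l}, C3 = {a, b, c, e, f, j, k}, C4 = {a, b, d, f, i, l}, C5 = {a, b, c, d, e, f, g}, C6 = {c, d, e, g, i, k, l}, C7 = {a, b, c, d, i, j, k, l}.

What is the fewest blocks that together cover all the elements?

2

Take {C2, C5}. Their union is {a, b, c, d, e, f, g, h, i, j, k, l}, which is all 12 elements.
No single block has all 12 elements (the largest, C7, has 8), so 2 is optimal.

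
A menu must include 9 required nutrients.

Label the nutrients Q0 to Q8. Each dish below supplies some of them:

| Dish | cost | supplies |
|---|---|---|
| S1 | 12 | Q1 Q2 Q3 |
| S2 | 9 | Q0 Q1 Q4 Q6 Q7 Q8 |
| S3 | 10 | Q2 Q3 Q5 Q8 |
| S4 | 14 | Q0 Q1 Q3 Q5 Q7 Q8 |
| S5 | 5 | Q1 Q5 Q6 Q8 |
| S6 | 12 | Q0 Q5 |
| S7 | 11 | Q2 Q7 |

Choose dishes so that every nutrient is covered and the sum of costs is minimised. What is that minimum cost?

S2, S3 together cover every nutrient (S2 ∪ S3 = {Q0, Q1, Q2, Q3, Q4, Q5, Q6, Q7, Q8}); total cost 9 + 10 = 19.
The greedy pick S5, S2, S3 costs 24; no covering selection beats 19.

19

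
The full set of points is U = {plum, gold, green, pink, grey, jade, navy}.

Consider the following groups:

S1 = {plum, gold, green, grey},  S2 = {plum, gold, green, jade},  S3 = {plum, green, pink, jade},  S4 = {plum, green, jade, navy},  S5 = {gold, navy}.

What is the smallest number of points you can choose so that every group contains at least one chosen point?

Take H = {gold, green}. Each listed group contains at least one of these, so H is a hitting set of size 2.
The groups S3, S5 are pairwise disjoint, so any hitting set needs a separate point for each — at least 2. Hence 2 is optimal.

2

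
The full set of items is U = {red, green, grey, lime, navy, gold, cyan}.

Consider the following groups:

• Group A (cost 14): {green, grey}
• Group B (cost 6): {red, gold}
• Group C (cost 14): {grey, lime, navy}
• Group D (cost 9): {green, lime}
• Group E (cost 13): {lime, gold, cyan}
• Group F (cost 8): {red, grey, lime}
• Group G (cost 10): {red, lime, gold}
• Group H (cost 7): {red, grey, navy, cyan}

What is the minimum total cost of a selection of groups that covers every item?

22

B, D, H together cover every item (B ∪ D ∪ H = {red, green, grey, lime, navy, gold, cyan}); total cost 6 + 9 + 7 = 22.
No covering selection has total cost below 22.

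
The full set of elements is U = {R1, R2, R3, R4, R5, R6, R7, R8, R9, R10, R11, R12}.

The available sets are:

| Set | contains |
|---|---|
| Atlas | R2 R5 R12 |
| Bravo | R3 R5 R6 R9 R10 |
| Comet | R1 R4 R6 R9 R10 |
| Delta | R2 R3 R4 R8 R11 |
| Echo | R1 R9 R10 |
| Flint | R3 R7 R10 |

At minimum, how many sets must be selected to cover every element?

4

Atlas and Comet and Delta and Flint together: Atlas ∪ Comet ∪ Delta ∪ Flint = {R1, R2, R3, R4, R5, R6, R7, R8, R9, R10, R11, R12} — every element is covered.
Only Flint contains R7, so Flint is forced; the remaining 9 elements need at least 3 more sets (each remaining set adds at most 4) — so at least 4 sets are needed, and 4 is optimal.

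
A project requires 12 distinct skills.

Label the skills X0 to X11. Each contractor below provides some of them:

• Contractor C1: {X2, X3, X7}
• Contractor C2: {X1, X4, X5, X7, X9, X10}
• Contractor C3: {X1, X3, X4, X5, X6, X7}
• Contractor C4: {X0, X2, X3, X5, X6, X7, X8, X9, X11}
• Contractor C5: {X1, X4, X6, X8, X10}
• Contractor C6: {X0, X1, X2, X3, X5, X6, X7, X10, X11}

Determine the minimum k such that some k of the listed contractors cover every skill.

2

C2 and C4 together: C2 ∪ C4 = {X0, X1, X2, X3, X4, X5, X6, X7, X8, X9, X10, X11} — every skill is covered.
No single contractor has all 12 skills (the largest, C4, has 9), so 2 is optimal.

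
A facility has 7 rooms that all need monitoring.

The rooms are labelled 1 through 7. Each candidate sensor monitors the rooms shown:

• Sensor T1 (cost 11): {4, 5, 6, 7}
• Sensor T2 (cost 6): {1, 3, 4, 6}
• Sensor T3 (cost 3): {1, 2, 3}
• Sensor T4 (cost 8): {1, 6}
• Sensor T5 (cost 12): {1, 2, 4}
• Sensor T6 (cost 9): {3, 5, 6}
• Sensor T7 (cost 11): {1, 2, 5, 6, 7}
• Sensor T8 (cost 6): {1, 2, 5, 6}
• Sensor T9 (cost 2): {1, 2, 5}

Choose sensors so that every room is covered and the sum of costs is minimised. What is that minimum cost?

T1, T3 together cover every room (T1 ∪ T3 = {1, 2, 3, 4, 5, 6, 7}); total cost 11 + 3 = 14.
The greedy pick T9, T2, T1 costs 19; no covering selection beats 14.

14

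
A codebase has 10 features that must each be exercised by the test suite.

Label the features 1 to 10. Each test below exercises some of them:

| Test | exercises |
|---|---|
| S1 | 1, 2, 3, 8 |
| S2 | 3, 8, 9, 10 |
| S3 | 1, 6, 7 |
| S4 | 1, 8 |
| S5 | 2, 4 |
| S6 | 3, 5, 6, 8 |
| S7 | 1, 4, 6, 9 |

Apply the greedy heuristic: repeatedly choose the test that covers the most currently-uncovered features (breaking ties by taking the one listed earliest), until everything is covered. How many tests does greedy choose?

5

Greedy: pick S1 (covers 4 new) → pick S7 (covers 3 new) → pick S2 (covers 1 new) → pick S3 (covers 1 new) → pick S6 (covers 1 new). Total picks: 5.
(The true minimum cover uses only 4 tests, so greedy is not optimal here.)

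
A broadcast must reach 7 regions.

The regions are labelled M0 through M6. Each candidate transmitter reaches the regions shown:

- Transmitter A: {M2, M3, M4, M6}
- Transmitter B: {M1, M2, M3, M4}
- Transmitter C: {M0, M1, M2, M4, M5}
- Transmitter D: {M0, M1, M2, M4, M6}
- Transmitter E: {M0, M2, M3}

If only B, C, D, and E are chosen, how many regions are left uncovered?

0

Union of B, C, D, E = {M0, M1, M2, M3, M4, M5, M6} — that's every region, so 0 are uncovered.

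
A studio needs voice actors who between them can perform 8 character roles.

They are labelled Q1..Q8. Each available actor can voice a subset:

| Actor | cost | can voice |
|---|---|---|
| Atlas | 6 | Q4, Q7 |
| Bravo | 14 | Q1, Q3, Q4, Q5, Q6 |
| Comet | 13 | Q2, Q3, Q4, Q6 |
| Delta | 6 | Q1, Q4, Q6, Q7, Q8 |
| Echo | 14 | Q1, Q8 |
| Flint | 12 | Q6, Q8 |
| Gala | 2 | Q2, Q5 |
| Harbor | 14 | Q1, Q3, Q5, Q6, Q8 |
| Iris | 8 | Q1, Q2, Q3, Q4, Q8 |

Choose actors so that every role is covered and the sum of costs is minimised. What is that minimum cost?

Delta, Gala, Iris together cover every role (Delta ∪ Gala ∪ Iris = {Q1, Q2, Q3, Q4, Q5, Q6, Q7, Q8}); total cost 6 + 2 + 8 = 16.
No covering selection has total cost below 16.

16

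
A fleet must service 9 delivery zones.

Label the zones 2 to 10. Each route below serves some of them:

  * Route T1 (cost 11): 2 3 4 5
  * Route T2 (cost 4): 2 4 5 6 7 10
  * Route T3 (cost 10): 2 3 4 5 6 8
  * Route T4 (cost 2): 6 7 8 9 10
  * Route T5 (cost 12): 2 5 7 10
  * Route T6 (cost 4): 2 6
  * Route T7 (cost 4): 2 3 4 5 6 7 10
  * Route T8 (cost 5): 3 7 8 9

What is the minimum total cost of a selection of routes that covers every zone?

6

T4, T7 together cover every zone (T4 ∪ T7 = {2, 3, 4, 5, 6, 7, 8, 9, 10}); total cost 2 + 4 = 6.
No covering selection has total cost below 6.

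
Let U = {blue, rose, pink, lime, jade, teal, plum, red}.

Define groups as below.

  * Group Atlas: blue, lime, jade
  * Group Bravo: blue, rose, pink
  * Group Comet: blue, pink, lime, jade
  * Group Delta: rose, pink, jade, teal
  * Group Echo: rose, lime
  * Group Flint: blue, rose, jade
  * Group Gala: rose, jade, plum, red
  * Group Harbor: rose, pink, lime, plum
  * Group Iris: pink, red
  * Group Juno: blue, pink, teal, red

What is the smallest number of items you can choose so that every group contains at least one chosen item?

3

The 3 items {rose, pink, jade} hit every group.
No choice of 2 items meets every group, so 3 is the minimum.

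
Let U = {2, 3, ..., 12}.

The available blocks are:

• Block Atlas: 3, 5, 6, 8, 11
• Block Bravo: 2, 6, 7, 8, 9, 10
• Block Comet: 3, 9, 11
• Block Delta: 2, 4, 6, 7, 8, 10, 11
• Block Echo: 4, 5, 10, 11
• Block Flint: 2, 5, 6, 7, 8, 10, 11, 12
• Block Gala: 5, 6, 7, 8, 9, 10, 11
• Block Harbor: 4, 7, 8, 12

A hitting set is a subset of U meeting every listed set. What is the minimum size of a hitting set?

H = {7, 11} meets every block (each contains at least one member of H), and |H| = 2.
The blocks Comet, Harbor are pairwise disjoint, so any hitting set needs a separate element for each — at least 2. Hence 2 is optimal.

2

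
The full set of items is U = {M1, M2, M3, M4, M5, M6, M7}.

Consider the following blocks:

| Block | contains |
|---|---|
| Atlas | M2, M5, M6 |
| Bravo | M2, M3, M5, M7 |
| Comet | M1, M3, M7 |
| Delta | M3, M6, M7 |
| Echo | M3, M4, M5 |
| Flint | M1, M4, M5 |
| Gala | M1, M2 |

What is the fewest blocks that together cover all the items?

Take {Delta, Flint, Gala}. Their union is {M1, M2, M3, M4, M5, M6, M7}, which is all 7 items.
No 2 of the 7 blocks cover everything (all 21 combinations miss at least one item), so 3 is optimal.

3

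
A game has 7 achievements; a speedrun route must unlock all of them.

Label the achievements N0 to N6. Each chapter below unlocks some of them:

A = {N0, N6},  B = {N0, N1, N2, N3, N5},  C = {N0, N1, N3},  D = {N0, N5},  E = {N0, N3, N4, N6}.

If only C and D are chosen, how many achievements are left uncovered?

3

Union of C, D = {N0, N1, N3, N5}.
Not covered: N2, N4, N6 — 3 achievements.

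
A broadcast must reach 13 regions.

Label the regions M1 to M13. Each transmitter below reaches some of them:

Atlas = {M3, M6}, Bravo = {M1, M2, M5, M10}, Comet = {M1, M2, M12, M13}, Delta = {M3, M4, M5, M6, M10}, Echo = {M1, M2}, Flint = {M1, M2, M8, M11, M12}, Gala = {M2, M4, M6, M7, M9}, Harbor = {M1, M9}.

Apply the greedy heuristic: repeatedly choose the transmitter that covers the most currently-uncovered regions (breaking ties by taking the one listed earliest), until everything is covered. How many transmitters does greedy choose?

Greedy: pick Delta (covers 5 new) → pick Flint (covers 5 new) → pick Gala (covers 2 new) → pick Comet (covers 1 new). Total picks: 4.

4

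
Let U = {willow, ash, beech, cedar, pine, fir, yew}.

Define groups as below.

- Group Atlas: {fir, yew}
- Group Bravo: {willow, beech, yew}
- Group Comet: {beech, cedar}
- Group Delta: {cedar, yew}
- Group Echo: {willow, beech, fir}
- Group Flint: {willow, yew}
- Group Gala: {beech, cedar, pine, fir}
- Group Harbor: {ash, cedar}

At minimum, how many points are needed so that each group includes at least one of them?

The 3 points {beech, cedar, yew} hit every group.
No choice of 2 points meets every group, so 3 is the minimum.

3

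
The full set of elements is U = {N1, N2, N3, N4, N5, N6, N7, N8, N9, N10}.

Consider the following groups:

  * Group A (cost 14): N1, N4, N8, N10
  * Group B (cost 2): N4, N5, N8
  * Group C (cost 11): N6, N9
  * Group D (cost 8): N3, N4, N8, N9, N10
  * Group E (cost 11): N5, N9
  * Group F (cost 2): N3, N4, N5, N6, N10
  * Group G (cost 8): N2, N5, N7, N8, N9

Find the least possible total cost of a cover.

A, F, G together cover every element (A ∪ F ∪ G = {N1, N2, N3, N4, N5, N6, N7, N8, N9, N10}); total cost 14 + 2 + 8 = 24.
The greedy pick F, B, G, A costs 26; no covering selection beats 24.

24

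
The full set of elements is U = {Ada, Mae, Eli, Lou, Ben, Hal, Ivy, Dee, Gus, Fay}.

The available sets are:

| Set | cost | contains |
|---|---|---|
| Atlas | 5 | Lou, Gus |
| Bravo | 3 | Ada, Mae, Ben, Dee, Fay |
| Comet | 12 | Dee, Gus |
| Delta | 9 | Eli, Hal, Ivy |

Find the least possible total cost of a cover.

17

Atlas, Bravo, Delta together cover every element (Atlas ∪ Bravo ∪ Delta = {Ada, Mae, Eli, Lou, Ben, Hal, Ivy, Dee, Gus, Fay}); total cost 5 + 3 + 9 = 17.
No covering selection has total cost below 17.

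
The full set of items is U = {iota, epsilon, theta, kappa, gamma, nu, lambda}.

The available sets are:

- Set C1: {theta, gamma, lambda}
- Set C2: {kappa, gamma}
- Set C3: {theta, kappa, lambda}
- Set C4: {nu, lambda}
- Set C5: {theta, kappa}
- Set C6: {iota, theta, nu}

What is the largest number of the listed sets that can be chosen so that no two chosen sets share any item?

C4, C5 are pairwise disjoint (C4={nu,lambda}; C5={theta,kappa}).
Every remaining set overlaps one of these, and no 3 of the listed sets are pairwise disjoint, so 2 is the maximum.

2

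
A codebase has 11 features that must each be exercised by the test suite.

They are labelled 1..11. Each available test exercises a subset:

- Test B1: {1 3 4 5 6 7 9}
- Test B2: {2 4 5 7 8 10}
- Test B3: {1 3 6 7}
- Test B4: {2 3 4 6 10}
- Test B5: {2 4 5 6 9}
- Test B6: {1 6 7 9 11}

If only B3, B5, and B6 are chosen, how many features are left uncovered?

2

Union of B3, B5, B6 = {1, 2, 3, 4, 5, 6, 7, 9, 11}.
Not covered: 8, 10 — 2 features.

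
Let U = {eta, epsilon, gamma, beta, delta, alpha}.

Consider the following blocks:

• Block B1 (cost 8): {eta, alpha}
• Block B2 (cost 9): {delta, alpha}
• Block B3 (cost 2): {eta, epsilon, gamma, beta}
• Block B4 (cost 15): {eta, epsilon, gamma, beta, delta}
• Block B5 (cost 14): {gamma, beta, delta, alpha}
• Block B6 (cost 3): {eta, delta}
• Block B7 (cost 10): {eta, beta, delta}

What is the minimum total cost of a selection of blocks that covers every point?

B2, B3 together cover every point (B2 ∪ B3 = {eta, epsilon, gamma, beta, delta, alpha}); total cost 9 + 2 = 11.
The greedy pick B3, B6, B1 costs 13; no covering selection beats 11.

11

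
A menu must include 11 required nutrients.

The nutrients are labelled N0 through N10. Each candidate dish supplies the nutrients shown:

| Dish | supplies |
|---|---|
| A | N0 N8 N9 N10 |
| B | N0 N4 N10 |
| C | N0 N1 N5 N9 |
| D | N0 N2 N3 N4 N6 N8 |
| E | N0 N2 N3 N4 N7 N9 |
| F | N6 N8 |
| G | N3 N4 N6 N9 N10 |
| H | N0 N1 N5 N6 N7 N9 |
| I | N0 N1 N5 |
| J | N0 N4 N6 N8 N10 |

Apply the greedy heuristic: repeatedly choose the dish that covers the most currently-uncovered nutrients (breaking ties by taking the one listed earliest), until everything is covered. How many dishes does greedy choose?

Greedy: pick D (covers 6 new) → pick H (covers 4 new) → pick A (covers 1 new). Total picks: 3.

3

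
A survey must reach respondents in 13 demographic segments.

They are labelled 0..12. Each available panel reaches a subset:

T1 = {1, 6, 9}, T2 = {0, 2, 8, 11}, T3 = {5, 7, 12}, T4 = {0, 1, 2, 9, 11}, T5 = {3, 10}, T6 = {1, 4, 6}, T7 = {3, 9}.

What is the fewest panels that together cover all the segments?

5

Take {T1, T2, T3, T5, T6}. Their union is {0, 1, 2, 3, 4, 5, 6, 7, 8, 9, 10, 11, 12}, which is all 13 segments.
No 4 of the 7 panels cover everything (all 35 combinations miss at least one segment), so 5 is optimal.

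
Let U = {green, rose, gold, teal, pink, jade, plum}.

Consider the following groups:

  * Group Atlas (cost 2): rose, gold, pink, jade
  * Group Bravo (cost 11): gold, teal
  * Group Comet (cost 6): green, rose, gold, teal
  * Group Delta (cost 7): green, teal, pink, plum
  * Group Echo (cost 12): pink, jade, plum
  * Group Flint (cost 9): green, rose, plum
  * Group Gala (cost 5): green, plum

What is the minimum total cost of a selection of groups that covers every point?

9

Atlas, Delta together cover every point (Atlas ∪ Delta = {green, rose, gold, teal, pink, jade, plum}); total cost 2 + 7 = 9.
No covering selection has total cost below 9.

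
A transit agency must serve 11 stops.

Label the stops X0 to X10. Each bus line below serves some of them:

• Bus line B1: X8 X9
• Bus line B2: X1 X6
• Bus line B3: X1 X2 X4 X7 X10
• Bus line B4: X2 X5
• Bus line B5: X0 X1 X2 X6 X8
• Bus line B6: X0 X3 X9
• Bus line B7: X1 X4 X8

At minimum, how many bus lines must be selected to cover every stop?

4

B3 and B4 and B5 and B6 together: B3 ∪ B4 ∪ B5 ∪ B6 = {X0, X1, X2, X3, X4, X5, X6, X7, X8, X9, X10} — every stop is covered.
Only B4 contains X5, so B4 is forced; the remaining 9 stops need at least 3 more bus lines (each remaining bus line adds at most 4) — so at least 4 bus lines are needed, and 4 is optimal.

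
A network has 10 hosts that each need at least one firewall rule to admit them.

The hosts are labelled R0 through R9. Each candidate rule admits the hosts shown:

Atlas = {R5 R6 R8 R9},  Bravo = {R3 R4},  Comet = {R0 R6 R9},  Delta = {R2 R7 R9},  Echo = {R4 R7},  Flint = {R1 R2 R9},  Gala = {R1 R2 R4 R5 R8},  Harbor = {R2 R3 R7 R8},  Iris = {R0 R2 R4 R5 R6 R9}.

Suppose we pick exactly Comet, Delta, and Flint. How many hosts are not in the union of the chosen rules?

Union of Comet, Delta, Flint = {R0, R1, R2, R6, R7, R9}.
Not covered: R3, R4, R5, R8 — 4 hosts.

4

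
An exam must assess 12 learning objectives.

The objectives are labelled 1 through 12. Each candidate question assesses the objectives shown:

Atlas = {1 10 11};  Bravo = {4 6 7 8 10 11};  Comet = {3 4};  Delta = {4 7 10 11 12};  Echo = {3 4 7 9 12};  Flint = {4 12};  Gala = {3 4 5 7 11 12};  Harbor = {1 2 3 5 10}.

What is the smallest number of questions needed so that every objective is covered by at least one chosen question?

Bravo and Echo and Harbor together: Bravo ∪ Echo ∪ Harbor = {1, 2, 3, 4, 5, 6, 7, 8, 9, 10, 11, 12} — every objective is covered.
Only Harbor contains 2, so Harbor is forced; the remaining 7 objectives need at least 2 more questions (each remaining question adds at most 5) — so at least 3 questions are needed, and 3 is optimal.

3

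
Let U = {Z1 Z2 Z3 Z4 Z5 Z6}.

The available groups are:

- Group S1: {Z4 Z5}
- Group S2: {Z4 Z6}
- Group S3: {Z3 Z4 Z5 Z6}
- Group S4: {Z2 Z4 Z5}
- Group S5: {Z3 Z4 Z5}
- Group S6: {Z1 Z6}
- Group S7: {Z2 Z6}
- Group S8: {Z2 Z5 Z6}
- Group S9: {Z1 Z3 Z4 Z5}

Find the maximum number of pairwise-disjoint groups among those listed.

2

S1, S6 are pairwise disjoint (S1={Z4,Z5}; S6={Z1,Z6}).
Every remaining group overlaps one of these, and no 3 of the listed groups are pairwise disjoint, so 2 is the maximum.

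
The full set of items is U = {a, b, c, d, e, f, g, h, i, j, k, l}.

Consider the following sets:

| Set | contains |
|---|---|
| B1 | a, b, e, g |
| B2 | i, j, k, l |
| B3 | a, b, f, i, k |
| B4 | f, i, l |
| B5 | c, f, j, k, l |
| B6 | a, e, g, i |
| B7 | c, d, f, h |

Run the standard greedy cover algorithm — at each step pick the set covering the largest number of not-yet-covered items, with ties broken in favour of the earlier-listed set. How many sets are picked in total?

4

Greedy: pick B3 (covers 5 new) → pick B5 (covers 3 new) → pick B1 (covers 2 new) → pick B7 (covers 2 new). Total picks: 4.
(The true minimum cover uses only 3 sets, so greedy is not optimal here.)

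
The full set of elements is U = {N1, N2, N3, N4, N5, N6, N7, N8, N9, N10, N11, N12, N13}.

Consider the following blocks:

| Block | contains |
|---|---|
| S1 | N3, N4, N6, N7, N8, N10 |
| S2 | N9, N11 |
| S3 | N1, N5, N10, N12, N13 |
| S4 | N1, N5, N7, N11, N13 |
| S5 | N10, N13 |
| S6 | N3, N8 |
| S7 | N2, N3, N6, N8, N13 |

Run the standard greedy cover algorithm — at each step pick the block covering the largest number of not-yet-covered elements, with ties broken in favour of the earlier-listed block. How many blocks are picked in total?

Greedy: pick S1 (covers 6 new) → pick S3 (covers 4 new) → pick S2 (covers 2 new) → pick S7 (covers 1 new). Total picks: 4.

4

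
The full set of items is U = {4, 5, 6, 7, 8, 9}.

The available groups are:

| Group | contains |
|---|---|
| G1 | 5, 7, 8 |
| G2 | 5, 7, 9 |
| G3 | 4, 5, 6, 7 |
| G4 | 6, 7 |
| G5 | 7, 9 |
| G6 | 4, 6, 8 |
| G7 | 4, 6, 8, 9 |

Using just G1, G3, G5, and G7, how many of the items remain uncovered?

Union of G1, G3, G5, G7 = {4, 5, 6, 7, 8, 9} — that's every item, so 0 are uncovered.

0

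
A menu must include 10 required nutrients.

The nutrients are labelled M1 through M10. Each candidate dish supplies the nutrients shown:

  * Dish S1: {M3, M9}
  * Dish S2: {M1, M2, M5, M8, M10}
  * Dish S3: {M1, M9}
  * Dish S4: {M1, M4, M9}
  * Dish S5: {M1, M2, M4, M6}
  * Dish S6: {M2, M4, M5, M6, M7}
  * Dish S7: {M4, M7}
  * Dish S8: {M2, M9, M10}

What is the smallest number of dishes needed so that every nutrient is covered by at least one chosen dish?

Take {S1, S2, S6}. Their union is {M1, M2, M3, M4, M5, M6, M7, M8, M9, M10}, which is all 10 nutrients.
Only S1 contains M3, so S1 is forced; the remaining 8 nutrients need at least 2 more dishes (each remaining dish adds at most 5) — so at least 3 dishes are needed, and 3 is optimal.

3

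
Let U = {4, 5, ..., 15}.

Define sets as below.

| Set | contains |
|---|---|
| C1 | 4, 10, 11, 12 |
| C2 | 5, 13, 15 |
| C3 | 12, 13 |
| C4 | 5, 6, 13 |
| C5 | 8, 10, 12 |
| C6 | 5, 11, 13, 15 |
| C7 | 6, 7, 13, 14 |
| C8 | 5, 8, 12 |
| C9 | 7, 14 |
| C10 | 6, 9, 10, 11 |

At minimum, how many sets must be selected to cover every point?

Take {C1, C2, C5, C9, C10}. Their union is {4, 5, 6, 7, 8, 9, 10, 11, 12, 13, 14, 15}, which is all 12 points.
No 4 of the 10 sets cover everything (all 210 combinations miss at least one point), so 5 is optimal.

5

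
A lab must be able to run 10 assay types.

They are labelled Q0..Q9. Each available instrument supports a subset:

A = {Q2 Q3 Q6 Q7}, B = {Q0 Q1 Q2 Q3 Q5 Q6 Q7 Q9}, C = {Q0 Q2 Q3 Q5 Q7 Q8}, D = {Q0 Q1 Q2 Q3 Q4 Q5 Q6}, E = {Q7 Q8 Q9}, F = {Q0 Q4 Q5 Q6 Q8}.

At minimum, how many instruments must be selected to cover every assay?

2

D and E together: D ∪ E = {Q0, Q1, Q2, Q3, Q4, Q5, Q6, Q7, Q8, Q9} — every assay is covered.
No single instrument has all 10 assays (the largest, B, has 8), so 2 is optimal.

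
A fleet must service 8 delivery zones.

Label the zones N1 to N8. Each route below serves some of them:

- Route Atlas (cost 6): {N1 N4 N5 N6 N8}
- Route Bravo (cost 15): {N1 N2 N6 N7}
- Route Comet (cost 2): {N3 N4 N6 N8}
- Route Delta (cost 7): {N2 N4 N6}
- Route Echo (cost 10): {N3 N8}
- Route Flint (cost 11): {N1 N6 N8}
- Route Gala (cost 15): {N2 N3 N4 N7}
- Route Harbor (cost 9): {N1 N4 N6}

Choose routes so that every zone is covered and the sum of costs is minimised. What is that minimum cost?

21

Atlas, Gala together cover every zone (Atlas ∪ Gala = {N1, N2, N3, N4, N5, N6, N7, N8}); total cost 6 + 15 = 21.
The greedy pick Comet, Atlas, Delta, Bravo costs 30; no covering selection beats 21.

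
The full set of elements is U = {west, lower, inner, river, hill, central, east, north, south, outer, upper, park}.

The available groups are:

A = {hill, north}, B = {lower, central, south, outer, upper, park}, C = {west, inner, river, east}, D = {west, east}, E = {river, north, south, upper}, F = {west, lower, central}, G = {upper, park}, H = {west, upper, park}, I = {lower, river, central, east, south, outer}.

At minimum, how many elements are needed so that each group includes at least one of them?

4

T = {west, river, north, upper} meets every group (each contains at least one member of T), and |T| = 4.
No choice of 3 elements meets every group, so 4 is the minimum.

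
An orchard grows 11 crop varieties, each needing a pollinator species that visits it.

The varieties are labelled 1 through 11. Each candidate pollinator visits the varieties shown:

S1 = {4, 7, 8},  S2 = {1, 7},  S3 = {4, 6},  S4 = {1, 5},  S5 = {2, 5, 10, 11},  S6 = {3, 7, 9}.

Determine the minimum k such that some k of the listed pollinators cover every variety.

Take {S1, S2, S3, S5, S6}. Their union is {1, 2, 3, 4, 5, 6, 7, 8, 9, 10, 11}, which is all 11 varieties.
No 4 of the 6 pollinators cover everything (all 15 combinations miss at least one variety), so 5 is optimal.

5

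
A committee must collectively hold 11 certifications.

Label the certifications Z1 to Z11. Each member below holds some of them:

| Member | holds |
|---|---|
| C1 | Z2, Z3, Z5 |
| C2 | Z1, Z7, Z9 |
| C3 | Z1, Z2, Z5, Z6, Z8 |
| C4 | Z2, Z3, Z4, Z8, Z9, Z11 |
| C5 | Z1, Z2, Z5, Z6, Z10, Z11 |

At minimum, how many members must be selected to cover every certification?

Take {C2, C4, C5}. Their union is {Z1, Z2, Z3, Z4, Z5, Z6, Z7, Z8, Z9, Z10, Z11}, which is all 11 certifications.
Only C4 contains Z4, so C4 is forced; the remaining 5 certifications need at least 2 more members (each remaining member adds at most 4) — so at least 3 members are needed, and 3 is optimal.

3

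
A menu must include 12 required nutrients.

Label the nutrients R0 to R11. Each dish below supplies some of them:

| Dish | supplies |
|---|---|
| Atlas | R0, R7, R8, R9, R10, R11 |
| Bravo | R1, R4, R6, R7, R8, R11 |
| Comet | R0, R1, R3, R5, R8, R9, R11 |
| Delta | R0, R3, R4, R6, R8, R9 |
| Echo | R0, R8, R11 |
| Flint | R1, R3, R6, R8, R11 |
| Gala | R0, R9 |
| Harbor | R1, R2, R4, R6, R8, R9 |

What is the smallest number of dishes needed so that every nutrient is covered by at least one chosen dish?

Take {Atlas, Comet, Harbor}. Their union is {R0, R1, R2, R3, R4, R5, R6, R7, R8, R9, R10, R11}, which is all 12 nutrients.
Only Harbor contains R2, so Harbor is forced; the remaining 6 nutrients need at least 2 more dishes (each remaining dish adds at most 4) — so at least 3 dishes are needed, and 3 is optimal.

3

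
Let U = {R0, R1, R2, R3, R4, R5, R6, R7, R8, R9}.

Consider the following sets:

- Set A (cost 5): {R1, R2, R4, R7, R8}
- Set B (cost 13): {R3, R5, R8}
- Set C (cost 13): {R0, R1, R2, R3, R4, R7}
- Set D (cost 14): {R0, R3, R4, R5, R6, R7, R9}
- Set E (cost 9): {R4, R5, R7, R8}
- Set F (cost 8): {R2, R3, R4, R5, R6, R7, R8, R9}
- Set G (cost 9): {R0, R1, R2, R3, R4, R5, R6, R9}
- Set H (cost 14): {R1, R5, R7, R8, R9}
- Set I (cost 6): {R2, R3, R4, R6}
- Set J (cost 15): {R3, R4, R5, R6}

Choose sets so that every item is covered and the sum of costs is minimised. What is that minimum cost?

A, G together cover every item (A ∪ G = {R0, R1, R2, R3, R4, R5, R6, R7, R8, R9}); total cost 5 + 9 = 14.
No covering selection has total cost below 14.

14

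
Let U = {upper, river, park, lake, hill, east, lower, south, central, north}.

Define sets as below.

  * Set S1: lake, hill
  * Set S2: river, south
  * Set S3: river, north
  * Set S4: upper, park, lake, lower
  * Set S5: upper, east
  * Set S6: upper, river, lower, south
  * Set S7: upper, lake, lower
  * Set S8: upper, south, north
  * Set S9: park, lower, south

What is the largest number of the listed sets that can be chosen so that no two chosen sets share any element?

S1, S3, S5, S9 are pairwise disjoint (S1={lake,hill}; S3={river,north}; S5={upper,east}; S9={park,lower,south}).
Every remaining set overlaps one of these, and no 5 of the listed sets are pairwise disjoint, so 4 is the maximum.

4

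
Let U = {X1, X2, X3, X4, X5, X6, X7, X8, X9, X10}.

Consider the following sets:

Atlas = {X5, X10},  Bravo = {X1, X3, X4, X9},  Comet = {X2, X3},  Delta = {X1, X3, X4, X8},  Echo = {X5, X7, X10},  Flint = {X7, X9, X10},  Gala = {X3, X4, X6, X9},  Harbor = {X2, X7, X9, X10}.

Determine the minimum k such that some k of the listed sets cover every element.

Atlas and Delta and Gala and Harbor together: Atlas ∪ Delta ∪ Gala ∪ Harbor = {X1, X2, X3, X4, X5, X6, X7, X8, X9, X10} — every element is covered.
No 3 of the 8 sets cover everything (all 56 combinations miss at least one element), so 4 is optimal.

4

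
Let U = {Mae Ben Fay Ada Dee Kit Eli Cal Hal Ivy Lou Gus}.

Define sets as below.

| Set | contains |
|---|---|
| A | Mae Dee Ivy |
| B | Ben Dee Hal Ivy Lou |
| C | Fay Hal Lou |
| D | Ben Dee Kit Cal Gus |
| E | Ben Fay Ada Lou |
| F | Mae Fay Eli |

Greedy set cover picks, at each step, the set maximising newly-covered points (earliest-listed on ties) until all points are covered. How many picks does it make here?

4

Greedy: pick B (covers 5 new) → pick D (covers 3 new) → pick F (covers 3 new) → pick E (covers 1 new). Total picks: 4.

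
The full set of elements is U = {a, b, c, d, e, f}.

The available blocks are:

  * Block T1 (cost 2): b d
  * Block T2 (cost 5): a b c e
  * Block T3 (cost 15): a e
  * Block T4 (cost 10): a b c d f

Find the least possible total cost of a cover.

15

T2, T4 together cover every element (T2 ∪ T4 = {a, b, c, d, e, f}); total cost 5 + 10 = 15.
The greedy pick T1, T2, T4 costs 17; no covering selection beats 15.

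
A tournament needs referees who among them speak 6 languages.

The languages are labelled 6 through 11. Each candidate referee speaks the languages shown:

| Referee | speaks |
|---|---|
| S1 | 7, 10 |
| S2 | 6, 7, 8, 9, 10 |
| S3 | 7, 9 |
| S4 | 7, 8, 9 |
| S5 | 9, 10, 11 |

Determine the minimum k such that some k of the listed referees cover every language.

2

Take {S2, S5}. Their union is {6, 7, 8, 9, 10, 11}, which is all 6 languages.
No single referee has all 6 languages (the largest, S2, has 5), so 2 is optimal.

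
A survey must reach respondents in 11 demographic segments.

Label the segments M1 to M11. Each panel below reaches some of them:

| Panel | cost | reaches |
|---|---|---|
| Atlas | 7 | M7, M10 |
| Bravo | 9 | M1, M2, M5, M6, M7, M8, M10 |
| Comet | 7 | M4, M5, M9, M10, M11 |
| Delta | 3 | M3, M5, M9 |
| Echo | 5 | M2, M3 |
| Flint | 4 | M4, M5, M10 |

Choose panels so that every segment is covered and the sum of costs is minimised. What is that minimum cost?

19

Bravo, Comet, Delta together cover every segment (Bravo ∪ Comet ∪ Delta = {M1, M2, M3, M4, M5, M6, M7, M8, M9, M10, M11}); total cost 9 + 7 + 3 = 19.
No covering selection has total cost below 19.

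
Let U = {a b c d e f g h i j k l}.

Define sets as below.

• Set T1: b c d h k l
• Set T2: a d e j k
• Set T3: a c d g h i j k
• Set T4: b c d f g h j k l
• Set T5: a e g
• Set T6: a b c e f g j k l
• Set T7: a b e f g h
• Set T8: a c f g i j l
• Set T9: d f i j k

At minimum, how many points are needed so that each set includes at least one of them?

T = {g, k} meets every set (each contains at least one member of T), and |T| = 2.
The sets T1, T5 are pairwise disjoint, so any hitting set needs a separate point for each — at least 2. Hence 2 is optimal.

2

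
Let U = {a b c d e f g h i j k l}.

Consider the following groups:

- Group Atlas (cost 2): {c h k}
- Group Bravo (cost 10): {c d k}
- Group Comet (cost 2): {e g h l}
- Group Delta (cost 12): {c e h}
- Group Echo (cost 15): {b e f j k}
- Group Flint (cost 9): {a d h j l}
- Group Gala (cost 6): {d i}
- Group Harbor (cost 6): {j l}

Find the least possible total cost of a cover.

34

Atlas, Comet, Echo, Flint, Gala together cover every item (Atlas ∪ Comet ∪ Echo ∪ Flint ∪ Gala = {a, b, c, d, e, f, g, h, i, j, k, l}); total cost 2 + 2 + 15 + 9 + 6 = 34.
No covering selection has total cost below 34.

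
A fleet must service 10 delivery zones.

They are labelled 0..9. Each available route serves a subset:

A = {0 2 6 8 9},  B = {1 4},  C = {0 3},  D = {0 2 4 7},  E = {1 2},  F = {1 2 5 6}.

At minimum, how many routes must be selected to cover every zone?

Take {A, C, D, F}. Their union is {0, 1, 2, 3, 4, 5, 6, 7, 8, 9}, which is all 10 zones.
Only A contains 8, so A is forced; the remaining 5 zones need at least 3 more routes (each remaining route adds at most 2) — so at least 4 routes are needed, and 4 is optimal.

4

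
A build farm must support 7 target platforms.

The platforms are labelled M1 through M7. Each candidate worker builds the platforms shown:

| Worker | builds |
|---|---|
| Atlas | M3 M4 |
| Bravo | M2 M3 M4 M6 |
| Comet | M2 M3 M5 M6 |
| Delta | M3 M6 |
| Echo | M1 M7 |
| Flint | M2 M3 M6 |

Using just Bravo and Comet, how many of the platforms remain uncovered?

Union of Bravo, Comet = {M2, M3, M4, M5, M6}.
Not covered: M1, M7 — 2 platforms.

2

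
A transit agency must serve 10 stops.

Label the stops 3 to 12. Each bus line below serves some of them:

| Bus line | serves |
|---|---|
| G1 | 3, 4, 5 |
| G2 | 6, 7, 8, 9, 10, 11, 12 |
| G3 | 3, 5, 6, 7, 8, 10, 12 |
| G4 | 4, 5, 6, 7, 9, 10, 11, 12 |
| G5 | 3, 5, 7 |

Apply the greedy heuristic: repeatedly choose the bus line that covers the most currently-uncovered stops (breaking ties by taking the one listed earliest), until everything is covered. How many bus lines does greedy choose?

2

Greedy: pick G4 (covers 8 new) → pick G3 (covers 2 new). Total picks: 2.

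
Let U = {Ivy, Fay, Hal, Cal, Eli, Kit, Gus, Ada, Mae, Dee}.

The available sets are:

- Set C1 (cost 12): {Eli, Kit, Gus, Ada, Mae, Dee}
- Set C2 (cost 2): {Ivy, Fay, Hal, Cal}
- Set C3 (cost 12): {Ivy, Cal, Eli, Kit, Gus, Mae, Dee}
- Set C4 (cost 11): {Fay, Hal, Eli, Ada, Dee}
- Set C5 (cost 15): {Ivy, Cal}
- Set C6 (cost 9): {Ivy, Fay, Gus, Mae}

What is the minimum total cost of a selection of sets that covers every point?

C1, C2 together cover every point (C1 ∪ C2 = {Ivy, Fay, Hal, Cal, Eli, Kit, Gus, Ada, Mae, Dee}); total cost 12 + 2 = 14.
No covering selection has total cost below 14.

14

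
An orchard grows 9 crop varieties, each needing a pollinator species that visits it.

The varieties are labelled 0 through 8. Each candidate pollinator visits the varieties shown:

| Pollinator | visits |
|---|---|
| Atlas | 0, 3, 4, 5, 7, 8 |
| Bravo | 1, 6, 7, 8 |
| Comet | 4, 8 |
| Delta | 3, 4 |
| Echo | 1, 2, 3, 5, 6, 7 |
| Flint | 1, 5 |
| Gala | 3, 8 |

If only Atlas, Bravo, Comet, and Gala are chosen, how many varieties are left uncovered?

Union of Atlas, Bravo, Comet, Gala = {0, 1, 3, 4, 5, 6, 7, 8}.
Not covered: 2 — 1 variety.

1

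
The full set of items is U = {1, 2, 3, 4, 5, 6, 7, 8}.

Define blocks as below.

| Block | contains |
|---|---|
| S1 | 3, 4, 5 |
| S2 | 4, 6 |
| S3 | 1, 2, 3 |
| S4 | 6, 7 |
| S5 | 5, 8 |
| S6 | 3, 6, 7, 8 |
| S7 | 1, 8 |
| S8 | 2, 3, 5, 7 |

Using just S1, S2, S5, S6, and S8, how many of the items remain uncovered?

1

Union of S1, S2, S5, S6, S8 = {2, 3, 4, 5, 6, 7, 8}.
Not covered: 1 — 1 item.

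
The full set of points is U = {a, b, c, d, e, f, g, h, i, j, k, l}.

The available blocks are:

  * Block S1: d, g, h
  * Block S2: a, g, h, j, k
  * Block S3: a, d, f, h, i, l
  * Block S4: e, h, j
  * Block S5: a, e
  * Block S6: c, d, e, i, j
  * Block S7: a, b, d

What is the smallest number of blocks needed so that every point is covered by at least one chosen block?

4

Take {S2, S3, S6, S7}. Their union is {a, b, c, d, e, f, g, h, i, j, k, l}, which is all 12 points.
Only S7 contains b, so S7 is forced; the remaining 9 points need at least 3 more blocks (each remaining block adds at most 4) — so at least 4 blocks are needed, and 4 is optimal.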